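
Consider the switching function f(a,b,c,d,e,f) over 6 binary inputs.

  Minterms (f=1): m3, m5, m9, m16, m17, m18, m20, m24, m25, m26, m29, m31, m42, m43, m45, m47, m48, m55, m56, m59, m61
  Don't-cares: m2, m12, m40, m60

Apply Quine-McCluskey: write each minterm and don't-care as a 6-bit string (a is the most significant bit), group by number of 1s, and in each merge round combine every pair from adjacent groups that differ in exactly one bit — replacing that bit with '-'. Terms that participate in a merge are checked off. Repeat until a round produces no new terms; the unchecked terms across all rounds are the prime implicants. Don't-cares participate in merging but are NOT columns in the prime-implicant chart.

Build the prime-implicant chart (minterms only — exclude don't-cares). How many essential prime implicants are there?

Round 0: 000010✓ 000011✓ 000101 001001✓ 001100 010000✓ 010001✓ 010010✓ 010100✓ 011000✓ 011001✓ 011010✓ 011101✓ 011111✓ 101000✓ 101010✓ 101011✓ 101101✓ 101111✓ 110000✓ 110111 111000✓ 111011✓ 111100✓ 111101✓
Round 1: -10000✓ -11000✓ -11101 0-0010 0-1001 00001- 01-000✓ 01-001✓ 01-010✓ 010-00 0100-0✓ 01000-✓ 011-01 0110-0✓ 01100-✓ 0111-1 1-1000 1-1011 1-1101 101-11 1010-0 10101- 1011-1 11-000✓ 111-00 11110-
Round 2: -1-000 01-0-0 01-00-
PIs = {-1-000, -11101, 0-0010, 0-1001, 00001-, 000101, 001100, 01-0-0, 01-00-, 010-00, 011-01, 0111-1, 1-1000, 1-1011, 1-1101, 101-11, 1010-0, 10101-, 1011-1, 110111, 111-00, 11110-}
Coverage chart:
  m3: 00001- ←essential
  m5: 000101 ←essential
  m9: 0-1001 ←essential
  m16: -1-000,01-0-0,01-00-,010-00
  m17: 01-00- ←essential
  m18: 0-0010,01-0-0
  m20: 010-00 ←essential
  m24: -1-000,01-0-0,01-00-
  m25: 0-1001,01-00-,011-01
  m26: 01-0-0 ←essential
  m29: -11101,011-01,0111-1
  m31: 0111-1 ←essential
  m42: 1010-0,10101-
  m43: 1-1011,101-11,10101-
  m45: 1-1101,1011-1
  m47: 101-11,1011-1
  m48: -1-000 ←essential
  m55: 110111 ←essential
  m56: -1-000,1-1000,111-00
  m59: 1-1011 ←essential
  m61: -11101,1-1101,11110-
Essential: -1-000, 0-1001, 00001-, 000101, 01-0-0, 01-00-, 010-00, 0111-1, 1-1011, 110111

10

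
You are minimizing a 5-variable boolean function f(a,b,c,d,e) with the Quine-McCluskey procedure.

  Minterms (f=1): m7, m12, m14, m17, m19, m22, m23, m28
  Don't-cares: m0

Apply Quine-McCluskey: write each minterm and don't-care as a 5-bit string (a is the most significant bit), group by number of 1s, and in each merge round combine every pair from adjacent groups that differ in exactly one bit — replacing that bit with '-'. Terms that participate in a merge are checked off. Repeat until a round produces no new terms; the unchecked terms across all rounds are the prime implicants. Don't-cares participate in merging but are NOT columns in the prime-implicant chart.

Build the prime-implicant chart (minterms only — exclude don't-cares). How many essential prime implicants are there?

size-2^0 implicants → 00000  00111(✓)  01100(✓)  01110(✓)  10001(✓)  10011(✓)  10110(✓)  10111(✓)  11100(✓)
size-2^1 implicants → -0111  -1100  011-0  10-11  100-1  1011-
Unchecked terms (primes): -0111, -1100, 00000, 011-0, 10-11, 100-1, 1011-
Minterm coverage:
  m7 ⊆ -0111 [E]
  m12 ⊆ -1100,011-0
  m14 ⊆ 011-0 [E]
  m17 ⊆ 100-1 [E]
  m19 ⊆ 10-11,100-1
  m22 ⊆ 1011- [E]
  m23 ⊆ -0111,10-11,1011-
  m28 ⊆ -1100 [E]
E = {-0111, -1100, 011-0, 100-1, 1011-}

5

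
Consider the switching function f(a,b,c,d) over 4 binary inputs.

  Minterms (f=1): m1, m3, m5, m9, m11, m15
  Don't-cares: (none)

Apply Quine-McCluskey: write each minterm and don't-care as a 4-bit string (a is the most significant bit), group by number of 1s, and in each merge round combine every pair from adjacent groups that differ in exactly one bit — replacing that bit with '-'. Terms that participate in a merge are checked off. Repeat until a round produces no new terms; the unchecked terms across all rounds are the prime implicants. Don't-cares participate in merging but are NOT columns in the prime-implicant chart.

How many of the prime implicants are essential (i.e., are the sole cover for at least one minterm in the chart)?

[col 0] 0001*, 0011*, 0101*, 1001*, 1011*, 1111*
[col 1] -001*, -011*, 0-01, 00-1*, 1-11, 10-1*
[col 2] -0-1
Prime implicants: -0-1, 0-01, 1-11
PI chart (minterm → PIs covering it):
  1 | -0-1,0-01
  3 | -0-1  (sole → essential)
  5 | 0-01  (sole → essential)
  9 | -0-1  (sole → essential)
  11 | -0-1,1-11
  15 | 1-11  (sole → essential)
Essential prime implicants: -0-1, 0-01, 1-11

3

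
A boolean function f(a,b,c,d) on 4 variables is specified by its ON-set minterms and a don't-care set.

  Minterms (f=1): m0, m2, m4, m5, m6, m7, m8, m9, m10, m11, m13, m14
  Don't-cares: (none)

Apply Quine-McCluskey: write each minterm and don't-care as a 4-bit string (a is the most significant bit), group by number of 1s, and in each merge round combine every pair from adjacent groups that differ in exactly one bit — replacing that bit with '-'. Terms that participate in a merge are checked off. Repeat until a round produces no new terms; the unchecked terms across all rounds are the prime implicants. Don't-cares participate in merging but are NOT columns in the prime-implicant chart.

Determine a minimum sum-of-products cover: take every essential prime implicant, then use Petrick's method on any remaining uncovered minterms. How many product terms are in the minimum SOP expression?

size-2^0 implicants → 0000(✓)  0010(✓)  0100(✓)  0101(✓)  0110(✓)  0111(✓)  1000(✓)  1001(✓)  1010(✓)  1011(✓)  1101(✓)  1110(✓)
size-2^1 implicants → -000(✓)  -010(✓)  -101  -110(✓)  0-00(✓)  0-10(✓)  00-0(✓)  01-0(✓)  01-1(✓)  010-(✓)  011-(✓)  1-01  1-10(✓)  10-0(✓)  10-1(✓)  100-(✓)  101-(✓)
size-2^2 implicants → --10  -0-0  0--0  01--  10--
Unchecked terms (primes): --10, -0-0, -101, 0--0, 01--, 1-01, 10--
Minterm coverage:
  m0 ⊆ -0-0,0--0
  m2 ⊆ --10,-0-0,0--0
  m4 ⊆ 0--0,01--
  m5 ⊆ -101,01--
  m6 ⊆ --10,0--0,01--
  m7 ⊆ 01-- [E]
  m8 ⊆ -0-0,10--
  m9 ⊆ 1-01,10--
  m10 ⊆ --10,-0-0,10--
  m11 ⊆ 10-- [E]
  m13 ⊆ -101,1-01
  m14 ⊆ --10 [E]
E = {--10, 01--, 10--}
Petrick residual → -0-0, -101
Cover = cd' + b'd' + bc'd + a'b + ab'  |cover|=5

5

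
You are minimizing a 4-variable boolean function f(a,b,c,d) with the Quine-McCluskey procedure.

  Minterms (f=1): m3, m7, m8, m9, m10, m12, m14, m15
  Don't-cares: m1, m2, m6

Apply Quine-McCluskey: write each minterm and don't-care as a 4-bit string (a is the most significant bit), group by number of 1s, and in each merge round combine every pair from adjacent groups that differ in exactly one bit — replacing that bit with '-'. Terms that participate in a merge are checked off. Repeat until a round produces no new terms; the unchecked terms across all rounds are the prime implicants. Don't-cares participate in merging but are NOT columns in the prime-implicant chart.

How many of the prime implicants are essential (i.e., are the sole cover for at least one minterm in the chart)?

[col 0] 0001*, 0010*, 0011*, 0110*, 0111*, 1000*, 1001*, 1010*, 1100*, 1110*, 1111*
[col 1] -001, -010*, -110*, -111*, 0-10*, 0-11*, 00-1, 001-*, 011-*, 1-00*, 1-10*, 10-0*, 100-, 11-0*, 111-*
[col 2] --10, -11-, 0-1-, 1--0
Prime implicants: --10, -001, -11-, 0-1-, 00-1, 1--0, 100-
PI chart (minterm → PIs covering it):
  3 | 0-1-,00-1
  7 | -11-,0-1-
  8 | 1--0,100-
  9 | -001,100-
  10 | --10,1--0
  12 | 1--0  (sole → essential)
  14 | --10,-11-,1--0
  15 | -11-  (sole → essential)
Essential prime implicants: -11-, 1--0

2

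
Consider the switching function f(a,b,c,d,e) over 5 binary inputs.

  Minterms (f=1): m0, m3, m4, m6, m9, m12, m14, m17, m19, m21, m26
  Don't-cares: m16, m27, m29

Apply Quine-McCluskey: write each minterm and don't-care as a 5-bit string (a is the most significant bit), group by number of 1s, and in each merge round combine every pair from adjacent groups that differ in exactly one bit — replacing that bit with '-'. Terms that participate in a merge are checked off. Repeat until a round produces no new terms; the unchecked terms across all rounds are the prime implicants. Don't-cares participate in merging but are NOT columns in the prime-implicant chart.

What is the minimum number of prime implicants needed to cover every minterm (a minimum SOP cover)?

size-2^0 implicants → 00000(✓)  00011(✓)  00100(✓)  00110(✓)  01001  01100(✓)  01110(✓)  10000(✓)  10001(✓)  10011(✓)  10101(✓)  11010(✓)  11011(✓)  11101(✓)
size-2^1 implicants → -0000  -0011  0-100(✓)  0-110(✓)  00-00  001-0(✓)  011-0(✓)  1-011  1-101  10-01  100-1  1000-  1101-
size-2^2 implicants → 0-1-0
Unchecked terms (primes): -0000, -0011, 0-1-0, 00-00, 01001, 1-011, 1-101, 10-01, 100-1, 1000-, 1101-
Minterm coverage:
  m0 ⊆ -0000,00-00
  m3 ⊆ -0011 [E]
  m4 ⊆ 0-1-0,00-00
  m6 ⊆ 0-1-0 [E]
  m9 ⊆ 01001 [E]
  m12 ⊆ 0-1-0 [E]
  m14 ⊆ 0-1-0 [E]
  m17 ⊆ 10-01,100-1,1000-
  m19 ⊆ -0011,1-011,100-1
  m21 ⊆ 1-101,10-01
  m26 ⊆ 1101- [E]
E = {-0011, 0-1-0, 01001, 1101-}
Petrick residual → -0000, 10-01
Cover = b'c'd'e' + b'c'de + a'ce' + a'bc'd'e + ab'd'e + abc'd  |cover|=6

6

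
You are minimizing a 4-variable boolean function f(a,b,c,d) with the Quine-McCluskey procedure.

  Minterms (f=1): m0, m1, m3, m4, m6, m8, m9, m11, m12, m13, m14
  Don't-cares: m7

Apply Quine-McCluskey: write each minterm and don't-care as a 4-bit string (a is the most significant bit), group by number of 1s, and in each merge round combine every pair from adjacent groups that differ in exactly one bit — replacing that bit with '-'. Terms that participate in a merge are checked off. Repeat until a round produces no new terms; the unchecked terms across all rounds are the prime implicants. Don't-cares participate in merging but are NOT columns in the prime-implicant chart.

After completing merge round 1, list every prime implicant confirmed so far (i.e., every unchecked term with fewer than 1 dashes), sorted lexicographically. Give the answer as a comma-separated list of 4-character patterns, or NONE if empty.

Round 0: 0000✓ 0001✓ 0011✓ 0100✓ 0110✓ 0111✓ 1000✓ 1001✓ 1011✓ 1100✓ 1101✓ 1110✓
Round 1: -000✓ -001✓ -011✓ -100✓ -110✓ 0-00✓ 0-11 00-1✓ 000-✓ 01-0✓ 011- 1-00✓ 1-01✓ 10-1✓ 100-✓ 11-0✓ 110-✓
Round 2: --00 -0-1 -00- -1-0 1-0-
PIs = {--00, -0-1, -00-, -1-0, 0-11, 011-, 1-0-}

NONE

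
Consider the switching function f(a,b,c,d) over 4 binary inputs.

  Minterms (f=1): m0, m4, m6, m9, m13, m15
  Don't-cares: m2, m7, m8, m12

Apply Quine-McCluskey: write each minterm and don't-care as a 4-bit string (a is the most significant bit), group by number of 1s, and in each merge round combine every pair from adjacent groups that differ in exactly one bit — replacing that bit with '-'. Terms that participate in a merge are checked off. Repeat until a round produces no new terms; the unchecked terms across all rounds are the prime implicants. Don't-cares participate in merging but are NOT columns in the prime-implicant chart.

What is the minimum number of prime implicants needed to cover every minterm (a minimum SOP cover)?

size-2^0 implicants → 0000(✓)  0010(✓)  0100(✓)  0110(✓)  0111(✓)  1000(✓)  1001(✓)  1100(✓)  1101(✓)  1111(✓)
size-2^1 implicants → -000(✓)  -100(✓)  -111  0-00(✓)  0-10(✓)  00-0(✓)  01-0(✓)  011-  1-00(✓)  1-01(✓)  100-(✓)  11-1  110-(✓)
size-2^2 implicants → --00  0--0  1-0-
Unchecked terms (primes): --00, -111, 0--0, 011-, 1-0-, 11-1
Minterm coverage:
  m0 ⊆ --00,0--0
  m4 ⊆ --00,0--0
  m6 ⊆ 0--0,011-
  m9 ⊆ 1-0- [E]
  m13 ⊆ 1-0-,11-1
  m15 ⊆ -111,11-1
E = {1-0-}
Petrick residual → -111, 0--0
Cover = bcd + a'd' + ac'  |cover|=3

3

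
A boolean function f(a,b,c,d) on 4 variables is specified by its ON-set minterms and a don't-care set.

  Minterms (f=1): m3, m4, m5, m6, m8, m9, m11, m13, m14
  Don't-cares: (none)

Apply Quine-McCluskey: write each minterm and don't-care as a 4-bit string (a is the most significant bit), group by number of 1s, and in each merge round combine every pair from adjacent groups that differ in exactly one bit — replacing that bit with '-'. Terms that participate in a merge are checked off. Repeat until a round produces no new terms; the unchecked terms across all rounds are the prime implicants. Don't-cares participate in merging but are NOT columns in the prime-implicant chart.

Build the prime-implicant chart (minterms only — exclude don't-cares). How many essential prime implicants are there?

size-2^0 implicants → 0011(✓)  0100(✓)  0101(✓)  0110(✓)  1000(✓)  1001(✓)  1011(✓)  1101(✓)  1110(✓)
size-2^1 implicants → -011  -101  -110  01-0  010-  1-01  10-1  100-
Unchecked terms (primes): -011, -101, -110, 01-0, 010-, 1-01, 10-1, 100-
Minterm coverage:
  m3 ⊆ -011 [E]
  m4 ⊆ 01-0,010-
  m5 ⊆ -101,010-
  m6 ⊆ -110,01-0
  m8 ⊆ 100- [E]
  m9 ⊆ 1-01,10-1,100-
  m11 ⊆ -011,10-1
  m13 ⊆ -101,1-01
  m14 ⊆ -110 [E]
E = {-011, -110, 100-}

3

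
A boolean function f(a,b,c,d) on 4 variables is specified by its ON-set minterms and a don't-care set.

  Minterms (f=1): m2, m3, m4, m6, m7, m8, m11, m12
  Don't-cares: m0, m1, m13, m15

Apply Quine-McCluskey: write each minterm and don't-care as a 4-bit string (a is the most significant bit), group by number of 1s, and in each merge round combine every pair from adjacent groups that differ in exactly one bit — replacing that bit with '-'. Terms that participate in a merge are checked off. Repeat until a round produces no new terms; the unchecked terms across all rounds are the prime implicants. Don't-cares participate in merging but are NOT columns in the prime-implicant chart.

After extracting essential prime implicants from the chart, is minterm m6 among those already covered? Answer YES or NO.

[col 0] 0000*, 0001*, 0010*, 0011*, 0100*, 0110*, 0111*, 1000*, 1011*, 1100*, 1101*, 1111*
[col 1] -000*, -011*, -100*, -111*, 0-00*, 0-10*, 0-11*, 00-0*, 00-1*, 000-*, 001-*, 01-0*, 011-*, 1-00*, 1-11*, 11-1, 110-
[col 2] --00, --11, 0--0, 0-1-, 00--
Prime implicants: --00, --11, 0--0, 0-1-, 00--, 11-1, 110-
PI chart (minterm → PIs covering it):
  2 | 0--0,0-1-,00--
  3 | --11,0-1-,00--
  4 | --00,0--0
  6 | 0--0,0-1-
  7 | --11,0-1-
  8 | --00  (sole → essential)
  11 | --11  (sole → essential)
  12 | --00,110-
Essential prime implicants: --00, --11

NO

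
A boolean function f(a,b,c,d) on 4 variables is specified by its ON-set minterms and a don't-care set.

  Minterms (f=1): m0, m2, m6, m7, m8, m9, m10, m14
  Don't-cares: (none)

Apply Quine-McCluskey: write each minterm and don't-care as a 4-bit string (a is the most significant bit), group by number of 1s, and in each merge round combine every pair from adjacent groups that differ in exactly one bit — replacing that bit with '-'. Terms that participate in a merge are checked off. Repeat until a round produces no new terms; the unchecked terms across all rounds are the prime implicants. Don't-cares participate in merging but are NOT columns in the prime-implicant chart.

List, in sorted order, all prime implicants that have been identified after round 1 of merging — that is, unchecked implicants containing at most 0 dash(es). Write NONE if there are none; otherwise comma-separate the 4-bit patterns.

NONE

size-2^0 implicants → 0000(✓)  0010(✓)  0110(✓)  0111(✓)  1000(✓)  1001(✓)  1010(✓)  1110(✓)
size-2^1 implicants → -000(✓)  -010(✓)  -110(✓)  0-10(✓)  00-0(✓)  011-  1-10(✓)  10-0(✓)  100-
size-2^2 implicants → --10  -0-0
Unchecked terms (primes): --10, -0-0, 011-, 100-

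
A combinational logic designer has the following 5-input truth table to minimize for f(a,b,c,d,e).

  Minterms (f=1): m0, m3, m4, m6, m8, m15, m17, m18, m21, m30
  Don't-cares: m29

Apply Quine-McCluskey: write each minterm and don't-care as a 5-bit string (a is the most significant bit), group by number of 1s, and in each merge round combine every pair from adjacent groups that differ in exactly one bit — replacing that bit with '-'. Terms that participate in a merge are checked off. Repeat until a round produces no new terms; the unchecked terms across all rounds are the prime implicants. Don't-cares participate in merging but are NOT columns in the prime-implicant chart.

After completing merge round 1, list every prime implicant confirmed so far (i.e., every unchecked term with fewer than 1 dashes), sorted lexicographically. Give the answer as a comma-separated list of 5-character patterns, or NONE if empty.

[col 0] 00000*, 00011, 00100*, 00110*, 01000*, 01111, 10001*, 10010, 10101*, 11101*, 11110
[col 1] 0-000, 00-00, 001-0, 1-101, 10-01
Prime implicants: 0-000, 00-00, 00011, 001-0, 01111, 1-101, 10-01, 10010, 11110

00011, 01111, 10010, 11110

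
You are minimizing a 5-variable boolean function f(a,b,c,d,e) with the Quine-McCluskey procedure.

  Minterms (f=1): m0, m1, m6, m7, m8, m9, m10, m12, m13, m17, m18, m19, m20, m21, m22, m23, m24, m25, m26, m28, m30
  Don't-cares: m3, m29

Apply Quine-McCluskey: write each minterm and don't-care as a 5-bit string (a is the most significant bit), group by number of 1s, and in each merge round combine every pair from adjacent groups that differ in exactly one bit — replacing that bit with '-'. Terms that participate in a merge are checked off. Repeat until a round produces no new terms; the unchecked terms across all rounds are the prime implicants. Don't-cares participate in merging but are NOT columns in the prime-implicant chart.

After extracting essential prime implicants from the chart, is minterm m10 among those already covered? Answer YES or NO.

YES

[col 0] 00000*, 00001*, 00011*, 00110*, 00111*, 01000*, 01001*, 01010*, 01100*, 01101*, 10001*, 10010*, 10011*, 10100*, 10101*, 10110*, 10111*, 11000*, 11001*, 11010*, 11100*, 11101*, 11110*
[col 1] -0001*, -0011*, -0110*, -0111*, -1000*, -1001*, -1010*, -1100*, -1101*, 0-000*, 0-001*, 00-11*, 000-1*, 0000-*, 0011-*, 01-00*, 01-01*, 010-0*, 0100-*, 0110-*, 1-001*, 1-010*, 1-100*, 1-101*, 1-110*, 10-01*, 10-10*, 10-11*, 100-1*, 1001-*, 101-0*, 101-1*, 1010-*, 1011-*, 11-00*, 11-01*, 11-10*, 110-0*, 1100-*, 111-0*, 1110-*
[col 2] --001, -0-11, -00-1, -011-, -1-00*, -1-01*, -10-0, -100-*, -110-*, 0-00-, 01-0-*, 1--01, 1--10, 1-1-0, 1-10-, 10--1, 10-1-, 101--, 11--0, 11-0-*
[col 3] -1-0-
Prime implicants: --001, -0-11, -00-1, -011-, -1-0-, -10-0, 0-00-, 1--01, 1--10, 1-1-0, 1-10-, 10--1, 10-1-, 101--, 11--0
PI chart (minterm → PIs covering it):
  0 | 0-00-  (sole → essential)
  1 | --001,-00-1,0-00-
  6 | -011-  (sole → essential)
  7 | -0-11,-011-
  8 | -1-0-,-10-0,0-00-
  9 | --001,-1-0-,0-00-
  10 | -10-0  (sole → essential)
  12 | -1-0-  (sole → essential)
  13 | -1-0-  (sole → essential)
  17 | --001,-00-1,1--01,10--1
  18 | 1--10,10-1-
  19 | -0-11,-00-1,10--1,10-1-
  20 | 1-1-0,1-10-,101--
  21 | 1--01,1-10-,10--1,101--
  22 | -011-,1--10,1-1-0,10-1-,101--
  23 | -0-11,-011-,10--1,10-1-,101--
  24 | -1-0-,-10-0,11--0
  25 | --001,-1-0-,1--01
  26 | -10-0,1--10,11--0
  28 | -1-0-,1-1-0,1-10-,11--0
  30 | 1--10,1-1-0,11--0
Essential prime implicants: -011-, -1-0-, -10-0, 0-00-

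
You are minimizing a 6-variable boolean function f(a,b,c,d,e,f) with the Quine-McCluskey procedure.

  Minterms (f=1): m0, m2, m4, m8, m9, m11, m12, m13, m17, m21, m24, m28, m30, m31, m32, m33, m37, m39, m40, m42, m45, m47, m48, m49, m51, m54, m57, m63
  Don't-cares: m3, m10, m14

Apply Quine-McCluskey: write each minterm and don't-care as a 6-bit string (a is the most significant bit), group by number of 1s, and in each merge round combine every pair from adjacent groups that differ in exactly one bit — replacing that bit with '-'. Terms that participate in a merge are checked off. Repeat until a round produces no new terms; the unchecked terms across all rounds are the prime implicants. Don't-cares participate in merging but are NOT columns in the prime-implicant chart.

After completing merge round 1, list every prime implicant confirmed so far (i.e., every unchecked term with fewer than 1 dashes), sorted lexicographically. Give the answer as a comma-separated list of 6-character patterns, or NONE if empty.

[col 0] 000000*, 000010*, 000011*, 000100*, 001000*, 001001*, 001010*, 001011*, 001100*, 001101*, 001110*, 010001*, 010101*, 011000*, 011100*, 011110*, 011111*, 100000*, 100001*, 100101*, 100111*, 101000*, 101010*, 101101*, 101111*, 110000*, 110001*, 110011*, 110110, 111001*, 111111*
[col 1] -00000*, -01000*, -01010*, -01101, -10001, -11111, 0-1000*, 0-1100*, 0-1110*, 00-000*, 00-010*, 00-011*, 00-100*, 000-00*, 0000-0*, 00001-*, 001-00*, 001-01*, 001-10*, 0010-0*, 0010-1*, 00100-*, 00101-*, 0011-0*, 00110-*, 010-01, 011-00*, 0111-0*, 01111-, 1-0000*, 1-0001*, 1-1111, 10-000*, 10-101*, 10-111*, 100-01, 10000-*, 1001-1*, 1010-0*, 1011-1*, 11-001, 1100-1, 11000-*
[col 2] -0-000, -010-0, 0-1-00, 0-11-0, 00--00, 00-0-0, 00-01-, 001--0, 001-0-, 0010--, 1-000-, 10-1-1
Prime implicants: -0-000, -010-0, -01101, -10001, -11111, 0-1-00, 0-11-0, 00--00, 00-0-0, 00-01-, 001--0, 001-0-, 0010--, 010-01, 01111-, 1-000-, 1-1111, 10-1-1, 100-01, 11-001, 1100-1, 110110

110110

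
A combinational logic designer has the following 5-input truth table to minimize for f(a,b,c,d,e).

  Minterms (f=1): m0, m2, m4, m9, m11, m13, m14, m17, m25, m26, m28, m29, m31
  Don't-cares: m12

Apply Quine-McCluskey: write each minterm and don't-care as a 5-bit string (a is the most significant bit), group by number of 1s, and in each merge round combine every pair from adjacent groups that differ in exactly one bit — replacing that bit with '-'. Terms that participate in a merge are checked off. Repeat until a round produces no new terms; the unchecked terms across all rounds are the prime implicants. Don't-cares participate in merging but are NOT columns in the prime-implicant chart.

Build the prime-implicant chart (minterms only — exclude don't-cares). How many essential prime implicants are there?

7

[col 0] 00000*, 00010*, 00100*, 01001*, 01011*, 01100*, 01101*, 01110*, 10001*, 11001*, 11010, 11100*, 11101*, 11111*
[col 1] -1001*, -1100*, -1101*, 0-100, 00-00, 000-0, 01-01*, 010-1, 011-0, 0110-*, 1-001, 11-01*, 111-1, 1110-*
[col 2] -1-01, -110-
Prime implicants: -1-01, -110-, 0-100, 00-00, 000-0, 010-1, 011-0, 1-001, 11010, 111-1
PI chart (minterm → PIs covering it):
  0 | 00-00,000-0
  2 | 000-0  (sole → essential)
  4 | 0-100,00-00
  9 | -1-01,010-1
  11 | 010-1  (sole → essential)
  13 | -1-01,-110-
  14 | 011-0  (sole → essential)
  17 | 1-001  (sole → essential)
  25 | -1-01,1-001
  26 | 11010  (sole → essential)
  28 | -110-  (sole → essential)
  29 | -1-01,-110-,111-1
  31 | 111-1  (sole → essential)
Essential prime implicants: -110-, 000-0, 010-1, 011-0, 1-001, 11010, 111-1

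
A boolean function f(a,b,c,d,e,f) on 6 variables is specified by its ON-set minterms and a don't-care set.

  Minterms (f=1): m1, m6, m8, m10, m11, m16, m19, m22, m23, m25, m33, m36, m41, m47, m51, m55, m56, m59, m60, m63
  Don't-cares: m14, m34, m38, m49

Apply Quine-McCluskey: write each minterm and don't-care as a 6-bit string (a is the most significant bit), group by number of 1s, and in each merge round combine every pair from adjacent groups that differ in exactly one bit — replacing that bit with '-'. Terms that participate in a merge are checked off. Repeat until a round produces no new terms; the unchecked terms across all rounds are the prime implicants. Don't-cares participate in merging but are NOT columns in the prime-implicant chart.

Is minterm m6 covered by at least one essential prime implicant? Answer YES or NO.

Round 0: 000001✓ 000110✓ 001000✓ 001010✓ 001011✓ 001110✓ 010000 010011✓ 010110✓ 010111✓ 011001 100001✓ 100010✓ 100100✓ 100110✓ 101001✓ 101111✓ 110001✓ 110011✓ 110111✓ 111000✓ 111011✓ 111100✓ 111111✓
Round 1: -00001 -00110 -10011✓ -10111✓ 0-0110 00-110 001-10 0010-0 00101- 010-11✓ 01011- 1-0001 1-1111 10-001 100-10 1001-0 11-011✓ 11-111✓ 110-11✓ 1100-1 111-00 111-11✓
Round 2: -10-11 11--11
PIs = {-00001, -00110, -10-11, 0-0110, 00-110, 001-10, 0010-0, 00101-, 010000, 01011-, 011001, 1-0001, 1-1111, 10-001, 100-10, 1001-0, 11--11, 1100-1, 111-00}
Coverage chart:
  m1: -00001 ←essential
  m6: -00110,0-0110,00-110
  m8: 0010-0 ←essential
  m10: 001-10,0010-0,00101-
  m11: 00101- ←essential
  m16: 010000 ←essential
  m19: -10-11 ←essential
  m22: 0-0110,01011-
  m23: -10-11,01011-
  m25: 011001 ←essential
  m33: -00001,1-0001,10-001
  m36: 1001-0 ←essential
  m41: 10-001 ←essential
  m47: 1-1111 ←essential
  m51: -10-11,11--11,1100-1
  m55: -10-11,11--11
  m56: 111-00 ←essential
  m59: 11--11 ←essential
  m60: 111-00 ←essential
  m63: 1-1111,11--11
Essential: -00001, -10-11, 0010-0, 00101-, 010000, 011001, 1-1111, 10-001, 1001-0, 11--11, 111-00

NO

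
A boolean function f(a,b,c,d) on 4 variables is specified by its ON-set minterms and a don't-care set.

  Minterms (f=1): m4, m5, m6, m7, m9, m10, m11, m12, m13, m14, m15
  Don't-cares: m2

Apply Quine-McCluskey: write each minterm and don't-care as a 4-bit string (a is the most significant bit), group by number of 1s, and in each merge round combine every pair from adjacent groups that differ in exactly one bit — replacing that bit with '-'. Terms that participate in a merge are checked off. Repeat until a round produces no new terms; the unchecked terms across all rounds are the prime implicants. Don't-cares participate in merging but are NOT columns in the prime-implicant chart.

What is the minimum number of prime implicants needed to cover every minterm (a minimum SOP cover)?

[col 0] 0010*, 0100*, 0101*, 0110*, 0111*, 1001*, 1010*, 1011*, 1100*, 1101*, 1110*, 1111*
[col 1] -010*, -100*, -101*, -110*, -111*, 0-10*, 01-0*, 01-1*, 010-*, 011-*, 1-01*, 1-10*, 1-11*, 10-1*, 101-*, 11-0*, 11-1*, 110-*, 111-*
[col 2] --10, -1-0*, -1-1*, -10-*, -11-*, 01--*, 1--1, 1-1-, 11--*
[col 3] -1--
Prime implicants: --10, -1--, 1--1, 1-1-
PI chart (minterm → PIs covering it):
  4 | -1--  (sole → essential)
  5 | -1--  (sole → essential)
  6 | --10,-1--
  7 | -1--  (sole → essential)
  9 | 1--1  (sole → essential)
  10 | --10,1-1-
  11 | 1--1,1-1-
  12 | -1--  (sole → essential)
  13 | -1--,1--1
  14 | --10,-1--,1-1-
  15 | -1--,1--1,1-1-
Essential prime implicants: -1--, 1--1
Petrick residual → --10
Minimum SOP uses 3 PIs: cd' + b + ad

3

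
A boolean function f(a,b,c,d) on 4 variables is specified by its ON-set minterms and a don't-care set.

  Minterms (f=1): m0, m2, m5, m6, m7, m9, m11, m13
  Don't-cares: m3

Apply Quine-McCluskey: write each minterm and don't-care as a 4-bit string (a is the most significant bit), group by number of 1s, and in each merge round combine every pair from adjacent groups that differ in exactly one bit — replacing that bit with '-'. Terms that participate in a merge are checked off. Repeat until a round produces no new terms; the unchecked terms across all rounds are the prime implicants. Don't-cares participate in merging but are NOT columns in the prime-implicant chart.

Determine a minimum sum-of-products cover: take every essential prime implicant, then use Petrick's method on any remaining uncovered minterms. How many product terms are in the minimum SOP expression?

4

Round 0: 0000✓ 0010✓ 0011✓ 0101✓ 0110✓ 0111✓ 1001✓ 1011✓ 1101✓
Round 1: -011 -101 0-10✓ 0-11✓ 00-0 001-✓ 01-1 011-✓ 1-01 10-1
Round 2: 0-1-
PIs = {-011, -101, 0-1-, 00-0, 01-1, 1-01, 10-1}
Coverage chart:
  m0: 00-0 ←essential
  m2: 0-1-,00-0
  m5: -101,01-1
  m6: 0-1- ←essential
  m7: 0-1-,01-1
  m9: 1-01,10-1
  m11: -011,10-1
  m13: -101,1-01
Essential: 0-1-, 00-0
Petrick residual → -101, 10-1
Min cover (4 terms): bc'd + a'c + a'b'd' + ab'd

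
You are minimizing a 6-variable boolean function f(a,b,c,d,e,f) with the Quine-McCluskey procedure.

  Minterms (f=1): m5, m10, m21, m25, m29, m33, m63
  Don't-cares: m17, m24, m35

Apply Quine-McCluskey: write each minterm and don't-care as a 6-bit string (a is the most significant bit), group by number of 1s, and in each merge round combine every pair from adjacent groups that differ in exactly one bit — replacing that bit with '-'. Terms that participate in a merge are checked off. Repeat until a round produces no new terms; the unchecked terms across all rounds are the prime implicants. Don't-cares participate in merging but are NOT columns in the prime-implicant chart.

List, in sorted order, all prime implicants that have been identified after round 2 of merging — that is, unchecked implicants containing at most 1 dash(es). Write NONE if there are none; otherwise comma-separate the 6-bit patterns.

0-0101, 001010, 01100-, 1000-1, 111111

[col 0] 000101*, 001010, 010001*, 010101*, 011000*, 011001*, 011101*, 100001*, 100011*, 111111
[col 1] 0-0101, 01-001*, 01-101*, 010-01*, 011-01*, 01100-, 1000-1
[col 2] 01--01
Prime implicants: 0-0101, 001010, 01--01, 01100-, 1000-1, 111111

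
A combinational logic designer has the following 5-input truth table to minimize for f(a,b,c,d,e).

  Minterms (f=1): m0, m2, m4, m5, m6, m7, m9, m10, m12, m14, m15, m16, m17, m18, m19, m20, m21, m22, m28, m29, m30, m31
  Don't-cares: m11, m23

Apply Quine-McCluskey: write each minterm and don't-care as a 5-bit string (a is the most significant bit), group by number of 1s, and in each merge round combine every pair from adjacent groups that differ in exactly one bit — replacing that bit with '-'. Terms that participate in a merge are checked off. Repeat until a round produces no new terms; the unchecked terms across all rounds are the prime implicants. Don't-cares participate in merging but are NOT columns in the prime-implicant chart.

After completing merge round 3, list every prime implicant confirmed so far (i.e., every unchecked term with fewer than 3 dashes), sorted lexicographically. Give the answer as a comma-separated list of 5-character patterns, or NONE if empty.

Round 0: 00000✓ 00010✓ 00100✓ 00101✓ 00110✓ 00111✓ 01001✓ 01010✓ 01011✓ 01100✓ 01110✓ 01111✓ 10000✓ 10001✓ 10010✓ 10011✓ 10100✓ 10101✓ 10110✓ 10111✓ 11100✓ 11101✓ 11110✓ 11111✓
Round 1: -0000✓ -0010✓ -0100✓ -0101✓ -0110✓ -0111✓ -1100✓ -1110✓ -1111✓ 0-010✓ 0-100✓ 0-110✓ 0-111✓ 00-00✓ 00-10✓ 000-0✓ 001-0✓ 001-1✓ 0010-✓ 0011-✓ 01-10✓ 01-11✓ 010-1 0101-✓ 011-0✓ 0111-✓ 1-100✓ 1-101✓ 1-110✓ 1-111✓ 10-00✓ 10-01✓ 10-10✓ 10-11✓ 100-0✓ 100-1✓ 1000-✓ 1001-✓ 101-0✓ 101-1✓ 1010-✓ 1011-✓ 111-0✓ 111-1✓ 1110-✓ 1111-✓
Round 2: --100✓ --110✓ --111✓ -0-00✓ -0-10✓ -00-0✓ -01-0✓ -01-1✓ -010-✓ -011-✓ -11-0✓ -111-✓ 0--10 0-1-0✓ 0-11-✓ 00--0✓ 001--✓ 01-1- 1-1-0✓ 1-1-1✓ 1-10-✓ 1-11-✓ 10--0✓ 10--1✓ 10-0-✓ 10-1-✓ 100--✓ 101--✓ 111--✓
Round 3: --1-0 --11- -0--0 -01-- 1-1-- 10---
PIs = {--1-0, --11-, -0--0, -01--, 0--10, 01-1-, 010-1, 1-1--, 10---}

0--10, 01-1-, 010-1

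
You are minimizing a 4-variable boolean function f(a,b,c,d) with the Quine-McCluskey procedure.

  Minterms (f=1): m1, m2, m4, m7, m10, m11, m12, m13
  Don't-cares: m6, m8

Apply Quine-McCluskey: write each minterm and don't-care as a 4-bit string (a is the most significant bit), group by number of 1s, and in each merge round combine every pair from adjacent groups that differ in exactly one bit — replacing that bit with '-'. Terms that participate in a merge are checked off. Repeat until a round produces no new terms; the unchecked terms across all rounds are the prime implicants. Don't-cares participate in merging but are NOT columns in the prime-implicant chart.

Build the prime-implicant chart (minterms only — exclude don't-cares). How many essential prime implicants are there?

size-2^0 implicants → 0001  0010(✓)  0100(✓)  0110(✓)  0111(✓)  1000(✓)  1010(✓)  1011(✓)  1100(✓)  1101(✓)
size-2^1 implicants → -010  -100  0-10  01-0  011-  1-00  10-0  101-  110-
Unchecked terms (primes): -010, -100, 0-10, 0001, 01-0, 011-, 1-00, 10-0, 101-, 110-
Minterm coverage:
  m1 ⊆ 0001 [E]
  m2 ⊆ -010,0-10
  m4 ⊆ -100,01-0
  m7 ⊆ 011- [E]
  m10 ⊆ -010,10-0,101-
  m11 ⊆ 101- [E]
  m12 ⊆ -100,1-00,110-
  m13 ⊆ 110- [E]
E = {0001, 011-, 101-, 110-}

4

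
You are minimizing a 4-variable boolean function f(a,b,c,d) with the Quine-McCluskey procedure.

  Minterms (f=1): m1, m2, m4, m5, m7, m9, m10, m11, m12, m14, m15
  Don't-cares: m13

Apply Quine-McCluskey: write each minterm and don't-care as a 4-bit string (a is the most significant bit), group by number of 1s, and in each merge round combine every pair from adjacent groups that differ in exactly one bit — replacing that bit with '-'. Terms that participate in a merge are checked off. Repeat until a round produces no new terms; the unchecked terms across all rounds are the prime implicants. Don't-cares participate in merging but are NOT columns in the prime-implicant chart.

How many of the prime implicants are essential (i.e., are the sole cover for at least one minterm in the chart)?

[col 0] 0001*, 0010*, 0100*, 0101*, 0111*, 1001*, 1010*, 1011*, 1100*, 1101*, 1110*, 1111*
[col 1] -001*, -010, -100*, -101*, -111*, 0-01*, 01-1*, 010-*, 1-01*, 1-10*, 1-11*, 10-1*, 101-*, 11-0*, 11-1*, 110-*, 111-*
[col 2] --01, -1-1, -10-, 1--1, 1-1-, 11--
Prime implicants: --01, -010, -1-1, -10-, 1--1, 1-1-, 11--
PI chart (minterm → PIs covering it):
  1 | --01  (sole → essential)
  2 | -010  (sole → essential)
  4 | -10-  (sole → essential)
  5 | --01,-1-1,-10-
  7 | -1-1  (sole → essential)
  9 | --01,1--1
  10 | -010,1-1-
  11 | 1--1,1-1-
  12 | -10-,11--
  14 | 1-1-,11--
  15 | -1-1,1--1,1-1-,11--
Essential prime implicants: --01, -010, -1-1, -10-

4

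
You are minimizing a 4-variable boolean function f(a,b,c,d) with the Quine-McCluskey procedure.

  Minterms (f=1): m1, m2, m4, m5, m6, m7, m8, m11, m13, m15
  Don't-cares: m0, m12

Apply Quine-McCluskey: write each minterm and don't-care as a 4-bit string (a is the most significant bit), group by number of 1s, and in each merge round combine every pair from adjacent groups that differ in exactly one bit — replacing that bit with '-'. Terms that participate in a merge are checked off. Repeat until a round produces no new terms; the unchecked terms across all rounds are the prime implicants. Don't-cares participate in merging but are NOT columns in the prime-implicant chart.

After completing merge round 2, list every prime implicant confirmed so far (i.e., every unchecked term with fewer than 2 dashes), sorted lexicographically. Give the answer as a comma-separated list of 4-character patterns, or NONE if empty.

1-11

Round 0: 0000✓ 0001✓ 0010✓ 0100✓ 0101✓ 0110✓ 0111✓ 1000✓ 1011✓ 1100✓ 1101✓ 1111✓
Round 1: -000✓ -100✓ -101✓ -111✓ 0-00✓ 0-01✓ 0-10✓ 00-0✓ 000-✓ 01-0✓ 01-1✓ 010-✓ 011-✓ 1-00✓ 1-11 11-1✓ 110-✓
Round 2: --00 -1-1 -10- 0--0 0-0- 01--
PIs = {--00, -1-1, -10-, 0--0, 0-0-, 01--, 1-11}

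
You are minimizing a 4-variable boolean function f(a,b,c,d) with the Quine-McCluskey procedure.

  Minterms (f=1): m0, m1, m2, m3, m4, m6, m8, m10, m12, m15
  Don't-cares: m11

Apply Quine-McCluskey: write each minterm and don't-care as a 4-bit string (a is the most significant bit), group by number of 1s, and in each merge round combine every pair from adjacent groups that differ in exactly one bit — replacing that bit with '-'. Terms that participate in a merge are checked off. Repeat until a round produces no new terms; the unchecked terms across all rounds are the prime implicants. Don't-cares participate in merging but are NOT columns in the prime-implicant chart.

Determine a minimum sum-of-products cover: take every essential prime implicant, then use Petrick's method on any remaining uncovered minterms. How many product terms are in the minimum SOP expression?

5

size-2^0 implicants → 0000(✓)  0001(✓)  0010(✓)  0011(✓)  0100(✓)  0110(✓)  1000(✓)  1010(✓)  1011(✓)  1100(✓)  1111(✓)
size-2^1 implicants → -000(✓)  -010(✓)  -011(✓)  -100(✓)  0-00(✓)  0-10(✓)  00-0(✓)  00-1(✓)  000-(✓)  001-(✓)  01-0(✓)  1-00(✓)  1-11  10-0(✓)  101-(✓)
size-2^2 implicants → --00  -0-0  -01-  0--0  00--
Unchecked terms (primes): --00, -0-0, -01-, 0--0, 00--, 1-11
Minterm coverage:
  m0 ⊆ --00,-0-0,0--0,00--
  m1 ⊆ 00-- [E]
  m2 ⊆ -0-0,-01-,0--0,00--
  m3 ⊆ -01-,00--
  m4 ⊆ --00,0--0
  m6 ⊆ 0--0 [E]
  m8 ⊆ --00,-0-0
  m10 ⊆ -0-0,-01-
  m12 ⊆ --00 [E]
  m15 ⊆ 1-11 [E]
E = {--00, 0--0, 00--, 1-11}
Petrick residual → -0-0
Cover = c'd' + b'd' + a'd' + a'b' + acd  |cover|=5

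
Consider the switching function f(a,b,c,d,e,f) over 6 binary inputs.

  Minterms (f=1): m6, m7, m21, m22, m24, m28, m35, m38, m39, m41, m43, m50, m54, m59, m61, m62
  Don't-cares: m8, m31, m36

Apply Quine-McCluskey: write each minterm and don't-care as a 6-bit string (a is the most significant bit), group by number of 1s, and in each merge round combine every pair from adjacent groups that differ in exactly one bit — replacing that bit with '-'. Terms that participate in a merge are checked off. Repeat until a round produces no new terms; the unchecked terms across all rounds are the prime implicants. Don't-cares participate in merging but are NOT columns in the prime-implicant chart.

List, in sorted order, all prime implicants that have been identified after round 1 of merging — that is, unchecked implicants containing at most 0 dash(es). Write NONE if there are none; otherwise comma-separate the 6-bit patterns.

010101, 011111, 111101

Round 0: 000110✓ 000111✓ 001000✓ 010101 010110✓ 011000✓ 011100✓ 011111 100011✓ 100100✓ 100110✓ 100111✓ 101001✓ 101011✓ 110010✓ 110110✓ 111011✓ 111101 111110✓
Round 1: -00110✓ -00111✓ -10110✓ 0-0110✓ 0-1000 00011-✓ 011-00 1-0110✓ 1-1011 10-011 100-11 1001-0 10011-✓ 1010-1 11-110 110-10
Round 2: --0110 -0011-
PIs = {--0110, -0011-, 0-1000, 010101, 011-00, 011111, 1-1011, 10-011, 100-11, 1001-0, 1010-1, 11-110, 110-10, 111101}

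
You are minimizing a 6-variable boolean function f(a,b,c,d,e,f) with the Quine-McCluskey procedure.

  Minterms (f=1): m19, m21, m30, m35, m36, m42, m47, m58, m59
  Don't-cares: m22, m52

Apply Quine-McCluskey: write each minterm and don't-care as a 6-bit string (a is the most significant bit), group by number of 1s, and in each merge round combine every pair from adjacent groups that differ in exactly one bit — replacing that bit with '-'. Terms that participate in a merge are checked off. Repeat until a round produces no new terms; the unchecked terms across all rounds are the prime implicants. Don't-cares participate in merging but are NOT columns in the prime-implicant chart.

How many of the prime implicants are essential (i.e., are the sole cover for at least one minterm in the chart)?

[col 0] 010011, 010101, 010110*, 011110*, 100011, 100100*, 101010*, 101111, 110100*, 111010*, 111011*
[col 1] 01-110, 1-0100, 1-1010, 11101-
Prime implicants: 01-110, 010011, 010101, 1-0100, 1-1010, 100011, 101111, 11101-
PI chart (minterm → PIs covering it):
  19 | 010011  (sole → essential)
  21 | 010101  (sole → essential)
  30 | 01-110  (sole → essential)
  35 | 100011  (sole → essential)
  36 | 1-0100  (sole → essential)
  42 | 1-1010  (sole → essential)
  47 | 101111  (sole → essential)
  58 | 1-1010,11101-
  59 | 11101-  (sole → essential)
Essential prime implicants: 01-110, 010011, 010101, 1-0100, 1-1010, 100011, 101111, 11101-

8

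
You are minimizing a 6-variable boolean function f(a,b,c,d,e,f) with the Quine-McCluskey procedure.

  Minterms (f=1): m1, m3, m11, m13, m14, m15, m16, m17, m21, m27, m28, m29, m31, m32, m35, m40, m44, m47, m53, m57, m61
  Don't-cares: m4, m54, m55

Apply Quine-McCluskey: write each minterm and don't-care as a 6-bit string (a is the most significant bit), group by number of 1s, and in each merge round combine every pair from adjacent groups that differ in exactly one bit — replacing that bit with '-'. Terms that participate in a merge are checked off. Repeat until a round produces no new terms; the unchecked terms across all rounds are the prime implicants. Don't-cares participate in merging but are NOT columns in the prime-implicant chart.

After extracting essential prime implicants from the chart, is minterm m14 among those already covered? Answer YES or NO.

size-2^0 implicants → 000001(✓)  000011(✓)  000100  001011(✓)  001101(✓)  001110(✓)  001111(✓)  010000(✓)  010001(✓)  010101(✓)  011011(✓)  011100(✓)  011101(✓)  011111(✓)  100000(✓)  100011(✓)  101000(✓)  101100(✓)  101111(✓)  110101(✓)  110110(✓)  110111(✓)  111001(✓)  111101(✓)
size-2^1 implicants → -00011  -01111  -10101(✓)  -11101(✓)  0-0001  0-1011(✓)  0-1101(✓)  0-1111(✓)  00-011  0000-1  001-11(✓)  0011-1(✓)  00111-  01-101(✓)  010-01  01000-  011-11(✓)  0111-1(✓)  01110-  10-000  101-00  11-101(✓)  1101-1  11011-  111-01
size-2^2 implicants → -1-101  0-1-11  0-11-1
Unchecked terms (primes): -00011, -01111, -1-101, 0-0001, 0-1-11, 0-11-1, 00-011, 0000-1, 000100, 00111-, 010-01, 01000-, 01110-, 10-000, 101-00, 1101-1, 11011-, 111-01
Minterm coverage:
  m1 ⊆ 0-0001,0000-1
  m3 ⊆ -00011,00-011,0000-1
  m11 ⊆ 0-1-11,00-011
  m13 ⊆ 0-11-1 [E]
  m14 ⊆ 00111- [E]
  m15 ⊆ -01111,0-1-11,0-11-1,00111-
  m16 ⊆ 01000- [E]
  m17 ⊆ 0-0001,010-01,01000-
  m21 ⊆ -1-101,010-01
  m27 ⊆ 0-1-11 [E]
  m28 ⊆ 01110- [E]
  m29 ⊆ -1-101,0-11-1,01110-
  m31 ⊆ 0-1-11,0-11-1
  m32 ⊆ 10-000 [E]
  m35 ⊆ -00011 [E]
  m40 ⊆ 10-000,101-00
  m44 ⊆ 101-00 [E]
  m47 ⊆ -01111 [E]
  m53 ⊆ -1-101,1101-1
  m57 ⊆ 111-01 [E]
  m61 ⊆ -1-101,111-01
E = {-00011, -01111, 0-1-11, 0-11-1, 00111-, 01000-, 01110-, 10-000, 101-00, 111-01}

YES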